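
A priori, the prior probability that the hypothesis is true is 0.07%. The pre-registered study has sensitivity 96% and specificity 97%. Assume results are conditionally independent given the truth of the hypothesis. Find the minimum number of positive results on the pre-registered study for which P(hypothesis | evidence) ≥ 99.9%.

5

Prior odds: 0.0007 ÷ 0.9993 = 7/9993.
False-positive rate = 1 − 0.97 = 0.03; likelihood ratio of a positive = 0.96/0.03 = 32.
Target posterior odds = 0.999/0.001 = 999.
Need (7/9993) × 32ⁿ ≥ 999, i.e. 32ⁿ ≥ 9983007/7.
32⁴ = 1048576 falls short of 9983007/7 but 32⁵ = 33554432 reaches it, so n = 5.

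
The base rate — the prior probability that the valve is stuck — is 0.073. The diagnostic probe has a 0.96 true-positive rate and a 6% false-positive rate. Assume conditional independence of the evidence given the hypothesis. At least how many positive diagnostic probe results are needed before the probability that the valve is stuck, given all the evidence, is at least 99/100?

Prior odds = 0.073/0.927 = 73/927.
Likelihood ratio of a positive result = 0.96/0.06 = 16.
Target odds: 0.99 ÷ 0.01 = 99.
Require 16ⁿ ≥ 99 ÷ (73/927) = 91773/73.
16² = 256 falls short of 91773/73 but 16³ = 4096 reaches it, so n = 3.

3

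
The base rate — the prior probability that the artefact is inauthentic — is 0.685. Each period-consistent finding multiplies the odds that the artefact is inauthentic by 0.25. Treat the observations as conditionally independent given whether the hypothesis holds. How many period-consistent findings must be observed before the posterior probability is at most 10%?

Prior odds = 0.685/0.315 = 137/63.
Likelihood ratio per period-consistent finding = 0.25.
Target posterior odds = 0.1/0.9 = 1/9.
Need (137/63) × 0.25ⁿ ≤ 1/9, i.e. 0.25ⁿ ≤ 7/137.
0.25² = 0.0625 is still above 7/137 but 0.25³ = 0.015625 is at or below it, so n = 3.

3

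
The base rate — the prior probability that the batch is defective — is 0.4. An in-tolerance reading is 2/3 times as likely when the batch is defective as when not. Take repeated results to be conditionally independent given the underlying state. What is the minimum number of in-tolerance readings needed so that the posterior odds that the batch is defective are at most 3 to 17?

4

Prior odds: 0.4 ÷ 0.6 = 2/3.
Likelihood ratio per in-tolerance reading = 2/3.
Target odds = 3/17.
Require (2/3)ⁿ ≤ 3/17 ÷ (2/3) = 9/34.
(2/3)³ = 8/27 is still above 9/34 but (2/3)⁴ = 16/81 is at or below it, so n = 4.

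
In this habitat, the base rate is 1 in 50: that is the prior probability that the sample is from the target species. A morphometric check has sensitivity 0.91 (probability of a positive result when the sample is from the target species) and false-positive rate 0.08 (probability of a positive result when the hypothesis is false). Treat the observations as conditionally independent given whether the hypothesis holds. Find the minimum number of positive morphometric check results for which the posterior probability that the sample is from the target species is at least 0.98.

4

Prior odds = 0.02/0.98 = 1/49.
Likelihood ratio of a positive result = 0.91/0.08 = 11.375.
Target odds: 0.98 ÷ 0.02 = 49.
Need (1/49) × 11.375ⁿ ≥ 49, i.e. 11.375ⁿ ≥ 2401.
11.375³ = 753571/512 falls short of 2401 but 11.375⁴ = 68574961/4096 reaches it, so n = 4.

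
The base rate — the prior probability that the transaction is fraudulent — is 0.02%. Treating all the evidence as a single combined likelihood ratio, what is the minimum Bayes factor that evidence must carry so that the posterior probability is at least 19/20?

94981

Prior odds = 0.0002/0.9998 = 1/4999.
Target odds = 0.95/0.05 = 19.
Required Bayes factor = 19 ÷ (1/4999) = 94981.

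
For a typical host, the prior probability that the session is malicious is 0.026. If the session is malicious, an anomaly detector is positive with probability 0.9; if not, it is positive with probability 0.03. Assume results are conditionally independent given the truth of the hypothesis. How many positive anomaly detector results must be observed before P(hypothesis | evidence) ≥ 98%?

Prior odds = 0.026/0.974 = 13/487.
Likelihood ratio of a positive = 0.9/0.03 = 30.
Target odds: 0.98 ÷ 0.02 = 49.
Require 30ⁿ ≥ 49 ÷ (13/487) = 23863/13.
30² = 900 falls short of 23863/13 but 30³ = 27000 reaches it, so n = 3.

3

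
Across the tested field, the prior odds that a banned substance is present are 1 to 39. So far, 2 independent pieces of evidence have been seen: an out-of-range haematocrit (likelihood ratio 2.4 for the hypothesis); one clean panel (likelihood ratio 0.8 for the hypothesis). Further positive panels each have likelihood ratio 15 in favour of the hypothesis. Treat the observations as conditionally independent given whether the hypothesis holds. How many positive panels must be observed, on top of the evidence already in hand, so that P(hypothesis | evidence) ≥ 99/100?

3

Prior odds = 1/39.
Combined Bayes factor of the evidence already in hand = 2.4 × 0.8 = 1.92.
Odds after that evidence = (1/39) × 1.92 = 16/325.
Target odds = 0.99/0.01 = 99.
Need 15ⁿ ≥ 99 ÷ (16/325) = 2010.9375.
15² = 225 falls short of 2010.9375 but 15³ = 3375 reaches it, so n = 3.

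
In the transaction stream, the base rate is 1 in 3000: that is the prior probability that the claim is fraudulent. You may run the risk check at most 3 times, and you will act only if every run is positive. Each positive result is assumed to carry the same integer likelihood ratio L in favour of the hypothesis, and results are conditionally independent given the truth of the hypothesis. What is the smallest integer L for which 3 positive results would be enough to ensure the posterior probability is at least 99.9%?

Prior odds = (1/3000)/(2999/3000) = 1/2999.
Target odds = 0.999/0.001 = 999.
Need L³ ≥ 999 ÷ (1/2999) = 2996001.
144³ = 2985984 < 2996001 ≤ 3048625 = 145³, so L = 145.

145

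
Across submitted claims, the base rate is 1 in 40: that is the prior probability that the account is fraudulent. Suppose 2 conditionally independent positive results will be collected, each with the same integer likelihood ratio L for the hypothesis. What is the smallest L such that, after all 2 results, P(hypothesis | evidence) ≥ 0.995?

89

Prior odds = 0.025/0.975 = 1/39.
Target odds = 0.995/0.005 = 199.
Need L² ≥ 199 ÷ (1/39) = 7761.
88² = 7744 < 7761 ≤ 7921 = 89², so L = 89.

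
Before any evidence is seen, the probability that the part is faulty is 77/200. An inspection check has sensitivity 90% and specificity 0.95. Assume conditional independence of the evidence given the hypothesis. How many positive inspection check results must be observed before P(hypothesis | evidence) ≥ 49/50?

2

Prior odds = 0.385/0.615 = 77/123.
False-positive rate = 1 − 0.95 = 0.05; likelihood ratio of a positive = 0.9/0.05 = 18.
Target odds: 0.98 ÷ 0.02 = 49.
Need (77/123) × 18ⁿ ≥ 49, i.e. 18ⁿ ≥ 861/11.
18¹ = 18 falls short of 861/11 but 18² = 324 reaches it, so n = 2.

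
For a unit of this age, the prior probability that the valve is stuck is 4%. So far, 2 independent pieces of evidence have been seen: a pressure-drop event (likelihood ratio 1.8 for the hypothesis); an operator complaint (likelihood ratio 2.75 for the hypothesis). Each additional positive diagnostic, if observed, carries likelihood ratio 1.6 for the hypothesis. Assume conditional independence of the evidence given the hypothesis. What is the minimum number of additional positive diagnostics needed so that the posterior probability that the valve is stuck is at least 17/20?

Prior odds = 0.04/0.96 = 1/24.
Combined Bayes factor of the evidence already in hand = 1.8 × 2.75 = 4.95.
Odds after that evidence = (1/24) × 4.95 = 0.20625.
Target odds = 0.85/0.15 = 17/3.
Need 1.6ⁿ ≥ 17/3 ÷ 0.20625 = 2720/99.
1.6⁷ = 2097152/78125 falls short of 2720/99 but 1.6⁸ = 16777216/390625 reaches it, so n = 8.

8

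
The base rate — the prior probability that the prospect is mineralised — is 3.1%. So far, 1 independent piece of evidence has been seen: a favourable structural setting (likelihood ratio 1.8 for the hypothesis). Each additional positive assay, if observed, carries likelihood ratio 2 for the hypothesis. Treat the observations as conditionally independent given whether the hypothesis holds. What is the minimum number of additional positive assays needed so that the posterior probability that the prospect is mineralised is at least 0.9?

8

Prior odds = 0.031/0.969 = 31/969.
Bayes factor of the evidence already in hand = 1.8.
Odds after that evidence = (31/969) × 1.8 = 93/1615.
Target odds = 0.9/0.1 = 9.
Need 2ⁿ ≥ 9 ÷ (93/1615) = 4845/31.
2⁷ = 128 falls short of 4845/31 but 2⁸ = 256 reaches it, so n = 8.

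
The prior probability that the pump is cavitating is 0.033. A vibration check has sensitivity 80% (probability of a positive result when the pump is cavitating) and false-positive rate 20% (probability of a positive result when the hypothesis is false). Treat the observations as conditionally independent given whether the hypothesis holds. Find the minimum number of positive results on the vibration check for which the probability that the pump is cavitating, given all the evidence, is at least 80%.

4

Prior odds: 0.033 ÷ 0.967 = 33/967.
Likelihood ratio of a positive result = 0.8/0.2 = 4.
Target odds: 0.8 ÷ 0.2 = 4.
Require 4ⁿ ≥ 4 ÷ (33/967) = 3868/33.
4³ = 64 falls short of 3868/33 but 4⁴ = 256 reaches it, so n = 4.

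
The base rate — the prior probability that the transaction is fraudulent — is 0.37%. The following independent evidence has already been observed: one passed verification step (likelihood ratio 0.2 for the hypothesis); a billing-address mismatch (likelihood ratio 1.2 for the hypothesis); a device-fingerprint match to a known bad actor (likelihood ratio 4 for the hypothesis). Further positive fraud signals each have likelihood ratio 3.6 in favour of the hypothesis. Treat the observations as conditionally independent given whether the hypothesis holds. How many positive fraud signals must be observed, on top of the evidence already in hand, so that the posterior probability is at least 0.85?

6

Prior odds = 0.0037/0.9963 = 37/9963.
Combined Bayes factor of the evidence already in hand = 0.2 × 1.2 × 4 = 0.96.
Odds after that evidence = (37/9963) × 0.96 = 296/83025.
Target odds = 0.85/0.15 = 17/3.
Need 3.6ⁿ ≥ 17/3 ÷ (296/83025) = 470475/296.
3.6⁵ = 604.66176 falls short of 470475/296 but 3.6⁶ = 34012224/15625 reaches it, so n = 6.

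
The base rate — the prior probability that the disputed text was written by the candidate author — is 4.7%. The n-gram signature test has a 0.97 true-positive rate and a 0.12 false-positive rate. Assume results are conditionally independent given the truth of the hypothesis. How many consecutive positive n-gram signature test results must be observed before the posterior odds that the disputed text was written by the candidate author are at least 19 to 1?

Prior odds: 0.047 ÷ 0.953 = 47/953.
Likelihood ratio of a positive result = 0.97/0.12 = 97/12.
Target odds = 19.
Need (47/953) × (97/12)ⁿ ≥ 19, i.e. (97/12)ⁿ ≥ 18107/47.
(97/12)² = 9409/144 falls short of 18107/47 but (97/12)³ = 912673/1728 reaches it, so n = 3.

3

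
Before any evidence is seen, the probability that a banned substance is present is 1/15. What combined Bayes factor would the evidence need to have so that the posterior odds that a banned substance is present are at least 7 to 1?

98

Prior odds = (1/15)/(14/15) = 1/14.
Target odds = 7.
Required Bayes factor = 7 ÷ (1/14) = 98.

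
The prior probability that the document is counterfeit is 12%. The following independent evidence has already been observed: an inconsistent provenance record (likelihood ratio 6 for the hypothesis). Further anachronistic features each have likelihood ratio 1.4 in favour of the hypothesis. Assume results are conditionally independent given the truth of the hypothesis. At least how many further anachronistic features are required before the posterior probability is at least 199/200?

Prior odds = 0.12/0.88 = 3/22.
Bayes factor of the evidence already in hand = 6.
Odds after that evidence = (3/22) × 6 = 9/11.
Target odds = 0.995/0.005 = 199.
Need 1.4ⁿ ≥ 199 ÷ (9/11) = 2189/9.
1.4¹⁶ ≈217.795 falls short of 2189/9 but 1.4¹⁷ ≈304.913 reaches it, so n = 17.

17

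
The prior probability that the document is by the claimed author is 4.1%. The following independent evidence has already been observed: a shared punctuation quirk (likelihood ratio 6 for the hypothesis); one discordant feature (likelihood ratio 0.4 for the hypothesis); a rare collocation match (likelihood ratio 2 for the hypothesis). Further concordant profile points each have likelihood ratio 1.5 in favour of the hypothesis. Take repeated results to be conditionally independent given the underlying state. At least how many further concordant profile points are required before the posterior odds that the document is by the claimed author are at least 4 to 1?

Prior odds = 0.041/0.959 = 41/959.
Combined Bayes factor of the evidence already in hand = 6 × 0.4 × 2 = 4.8.
Odds after that evidence = (41/959) × 4.8 = 984/4795.
Target odds = 4.
Need 1.5ⁿ ≥ 4 ÷ (984/4795) = 4795/246.
1.5⁷ = 17.0859375 falls short of 4795/246 but 1.5⁸ = 25.62890625 reaches it, so n = 8.

8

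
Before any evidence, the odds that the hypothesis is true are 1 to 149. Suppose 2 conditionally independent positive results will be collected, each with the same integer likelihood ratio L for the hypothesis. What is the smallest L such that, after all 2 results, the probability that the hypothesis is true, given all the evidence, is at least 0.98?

86

Prior odds = 1/149.
Target odds = 0.98/0.02 = 49.
Need L² ≥ 49 ÷ (1/149) = 7301.
85² = 7225 < 7301 ≤ 7396 = 86², so L = 86.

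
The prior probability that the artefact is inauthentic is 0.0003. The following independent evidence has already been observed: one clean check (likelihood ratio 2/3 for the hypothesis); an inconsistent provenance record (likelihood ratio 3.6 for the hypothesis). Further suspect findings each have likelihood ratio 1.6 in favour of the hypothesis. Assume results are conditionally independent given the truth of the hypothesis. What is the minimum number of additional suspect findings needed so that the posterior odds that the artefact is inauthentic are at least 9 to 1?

Prior odds = 0.0003/0.9997 = 3/9997.
Combined Bayes factor of the evidence already in hand = (2/3) × 3.6 = 2.4.
Odds after that evidence = (3/9997) × 2.4 = 36/49985.
Target odds = 9.
Need 1.6ⁿ ≥ 9 ÷ (36/49985) = 12496.25.
1.6²⁰ ≈12089.3 falls short of 12496.25 but 1.6²¹ ≈19342.8 reaches it, so n = 21.

21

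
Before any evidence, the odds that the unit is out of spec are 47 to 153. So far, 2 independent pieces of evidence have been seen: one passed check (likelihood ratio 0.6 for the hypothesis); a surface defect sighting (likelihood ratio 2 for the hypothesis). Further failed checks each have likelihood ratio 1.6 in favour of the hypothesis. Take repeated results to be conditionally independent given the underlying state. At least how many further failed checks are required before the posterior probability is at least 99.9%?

Prior odds = 47/153.
Combined Bayes factor of the evidence already in hand = 0.6 × 2 = 1.2.
Odds after that evidence = (47/153) × 1.2 = 94/255.
Target odds = 0.999/0.001 = 999.
Need 1.6ⁿ ≥ 999 ÷ (94/255) = 254745/94.
1.6¹⁶ ≈1844.67 falls short of 254745/94 but 1.6¹⁷ ≈2951.48 reaches it, so n = 17.

17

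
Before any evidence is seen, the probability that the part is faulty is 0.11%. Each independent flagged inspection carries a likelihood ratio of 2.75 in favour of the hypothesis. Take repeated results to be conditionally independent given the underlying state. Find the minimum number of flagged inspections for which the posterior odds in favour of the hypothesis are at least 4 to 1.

Prior odds: 0.0011 ÷ 0.9989 = 11/9989.
Likelihood ratio per flagged inspection = 2.75.
Target odds = 4.
Require 2.75ⁿ ≥ 4 ÷ (11/9989) = 39956/11.
2.75⁸ = 214358881/65536 falls short of 39956/11 but 2.75⁹ ≈8994.86 reaches it, so n = 9.

9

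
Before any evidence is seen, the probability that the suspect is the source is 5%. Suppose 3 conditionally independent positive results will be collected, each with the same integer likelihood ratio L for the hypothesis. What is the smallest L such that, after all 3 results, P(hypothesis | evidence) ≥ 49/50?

Prior odds = 0.05/0.95 = 1/19.
Target odds = 0.98/0.02 = 49.
Need L³ ≥ 49 ÷ (1/19) = 931.
9³ = 729 < 931 ≤ 1000 = 10³, so L = 10.

10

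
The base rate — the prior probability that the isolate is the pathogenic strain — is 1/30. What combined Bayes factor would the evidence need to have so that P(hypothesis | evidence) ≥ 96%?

Prior odds = (1/30)/(29/30) = 1/29.
Target odds = 0.96/0.04 = 24.
Required Bayes factor = 24 ÷ (1/29) = 696.

696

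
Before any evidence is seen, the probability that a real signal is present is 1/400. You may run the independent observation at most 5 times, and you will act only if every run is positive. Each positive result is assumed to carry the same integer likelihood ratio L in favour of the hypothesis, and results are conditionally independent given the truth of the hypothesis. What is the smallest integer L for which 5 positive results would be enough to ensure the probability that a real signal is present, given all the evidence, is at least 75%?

Prior odds = 0.0025/0.9975 = 1/399.
Target odds = 0.75/0.25 = 3.
Need L⁵ ≥ 3 ÷ (1/399) = 1197.
4⁵ = 1024 < 1197 ≤ 3125 = 5⁵, so L = 5.

5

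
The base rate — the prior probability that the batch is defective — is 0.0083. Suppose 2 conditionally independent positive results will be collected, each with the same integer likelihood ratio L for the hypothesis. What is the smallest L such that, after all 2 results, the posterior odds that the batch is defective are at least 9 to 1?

Prior odds = 0.0083/0.9917 = 83/9917.
Target odds = 9.
Need L² ≥ 9 ÷ (83/9917) = 89253/83.
32² = 1024 < 89253/83 ≤ 1089 = 33², so L = 33.

33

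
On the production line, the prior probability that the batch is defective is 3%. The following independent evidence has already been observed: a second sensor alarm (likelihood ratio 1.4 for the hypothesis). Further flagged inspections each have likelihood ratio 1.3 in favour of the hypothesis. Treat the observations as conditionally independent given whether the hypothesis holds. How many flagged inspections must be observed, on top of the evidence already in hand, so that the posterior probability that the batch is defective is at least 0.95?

24

Prior odds = 0.03/0.97 = 3/97.
Bayes factor of the evidence already in hand = 1.4.
Odds after that evidence = (3/97) × 1.4 = 21/485.
Target odds = 0.95/0.05 = 19.
Need 1.3ⁿ ≥ 19 ÷ (21/485) = 9215/21.
1.3²³ ≈417.539 falls short of 9215/21 but 1.3²⁴ ≈542.801 reaches it, so n = 24.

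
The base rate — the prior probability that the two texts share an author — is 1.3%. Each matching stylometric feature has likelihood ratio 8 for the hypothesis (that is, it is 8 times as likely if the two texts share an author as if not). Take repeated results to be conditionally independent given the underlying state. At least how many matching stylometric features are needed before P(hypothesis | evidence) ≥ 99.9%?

6

Prior odds: 0.013 ÷ 0.987 = 13/987.
Likelihood ratio per matching stylometric feature = 8.
Target posterior odds = 0.999/0.001 = 999.
Need (13/987) × 8ⁿ ≥ 999, i.e. 8ⁿ ≥ 986013/13.
8⁵ = 32768 falls short of 986013/13 but 8⁶ = 262144 reaches it, so n = 6.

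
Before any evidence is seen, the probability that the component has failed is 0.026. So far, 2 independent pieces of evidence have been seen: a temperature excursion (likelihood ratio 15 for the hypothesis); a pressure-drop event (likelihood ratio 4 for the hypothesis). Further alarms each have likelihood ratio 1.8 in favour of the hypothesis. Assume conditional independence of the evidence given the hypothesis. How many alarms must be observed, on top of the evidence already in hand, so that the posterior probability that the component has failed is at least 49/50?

Prior odds = 0.026/0.974 = 13/487.
Combined Bayes factor of the evidence already in hand = 15 × 4 = 60.
Odds after that evidence = (13/487) × 60 = 780/487.
Target odds = 0.98/0.02 = 49.
Need 1.8ⁿ ≥ 49 ÷ (780/487) = 23863/780.
1.8⁵ = 18.89568 falls short of 23863/780 but 1.8⁶ = 531441/15625 reaches it, so n = 6.

6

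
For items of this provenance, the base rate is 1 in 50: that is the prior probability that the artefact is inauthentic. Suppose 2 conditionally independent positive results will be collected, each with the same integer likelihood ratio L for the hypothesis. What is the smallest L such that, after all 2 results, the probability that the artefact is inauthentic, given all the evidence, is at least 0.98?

49

Prior odds = 0.02/0.98 = 1/49.
Target odds = 0.98/0.02 = 49.
Need L² ≥ 49 ÷ (1/49) = 2401.
48² = 2304 < 2401 ≤ 2401 = 49², so L = 49.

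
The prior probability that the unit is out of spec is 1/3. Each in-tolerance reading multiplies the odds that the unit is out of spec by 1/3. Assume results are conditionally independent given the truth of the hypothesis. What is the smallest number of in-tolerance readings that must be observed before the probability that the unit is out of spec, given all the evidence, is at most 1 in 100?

4

Prior odds = (1/3)/(2/3) = 0.5.
Likelihood ratio per in-tolerance reading = 1/3.
Target posterior odds = 0.01/0.99 = 1/99.
Require (1/3)ⁿ ≤ 1/99 ÷ 0.5 = 2/99.
(1/3)³ = 1/27 is still above 2/99 but (1/3)⁴ = 1/81 is at or below it, so n = 4.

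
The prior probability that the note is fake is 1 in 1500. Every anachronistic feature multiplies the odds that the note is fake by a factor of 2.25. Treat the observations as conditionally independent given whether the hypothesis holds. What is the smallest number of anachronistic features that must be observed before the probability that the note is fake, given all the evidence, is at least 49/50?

14

Prior odds = (1/1500)/(1499/1500) = 1/1499.
Likelihood ratio per anachronistic feature = 2.25.
Target posterior odds = 0.98/0.02 = 49.
Require 2.25ⁿ ≥ 49 ÷ (1/1499) = 73451.
2.25¹³ ≈37876.8 falls short of 73451 but 2.25¹⁴ ≈85222.7 reaches it, so n = 14.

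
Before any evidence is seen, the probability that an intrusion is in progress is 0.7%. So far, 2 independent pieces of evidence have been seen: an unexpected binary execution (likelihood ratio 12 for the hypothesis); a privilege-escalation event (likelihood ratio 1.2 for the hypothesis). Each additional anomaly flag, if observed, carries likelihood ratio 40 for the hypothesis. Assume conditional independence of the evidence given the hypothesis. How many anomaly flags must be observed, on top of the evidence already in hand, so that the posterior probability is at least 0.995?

Prior odds = 0.007/0.993 = 7/993.
Combined Bayes factor of the evidence already in hand = 12 × 1.2 = 14.4.
Odds after that evidence = (7/993) × 14.4 = 168/1655.
Target odds = 0.995/0.005 = 199.
Need 40ⁿ ≥ 199 ÷ (168/1655) = 329345/168.
40² = 1600 falls short of 329345/168 but 40³ = 64000 reaches it, so n = 3.

3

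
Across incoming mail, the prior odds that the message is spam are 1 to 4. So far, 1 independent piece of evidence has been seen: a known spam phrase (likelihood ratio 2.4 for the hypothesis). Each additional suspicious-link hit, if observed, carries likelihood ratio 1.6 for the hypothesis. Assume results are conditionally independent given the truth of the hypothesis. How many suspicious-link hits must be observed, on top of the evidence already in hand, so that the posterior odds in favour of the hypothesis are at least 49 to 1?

Prior odds = 0.25.
Bayes factor of the evidence already in hand = 2.4.
Odds after that evidence = 0.25 × 2.4 = 0.6.
Target odds = 49.
Need 1.6ⁿ ≥ 49 ÷ 0.6 = 245/3.
1.6⁹ = 134217728/1953125 falls short of 245/3 but 1.6¹⁰ ≈109.951 reaches it, so n = 10.

10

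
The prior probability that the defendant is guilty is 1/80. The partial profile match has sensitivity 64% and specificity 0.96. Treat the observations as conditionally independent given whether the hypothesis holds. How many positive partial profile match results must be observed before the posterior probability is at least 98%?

3

Prior odds: 0.0125 ÷ 0.9875 = 1/79.
False-positive rate = 1 − 0.96 = 0.04; likelihood ratio of a positive = 0.64/0.04 = 16.
Target posterior odds = 0.98/0.02 = 49.
Need (1/79) × 16ⁿ ≥ 49, i.e. 16ⁿ ≥ 3871.
16² = 256 falls short of 3871 but 16³ = 4096 reaches it, so n = 3.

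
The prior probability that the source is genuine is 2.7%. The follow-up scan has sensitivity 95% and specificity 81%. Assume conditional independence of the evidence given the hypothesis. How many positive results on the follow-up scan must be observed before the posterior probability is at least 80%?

Prior odds = 0.027/0.973 = 27/973.
False-positive rate = 1 − 0.81 = 0.19; likelihood ratio of a positive = 0.95/0.19 = 5.
Target posterior odds = 0.8/0.2 = 4.
Require 5ⁿ ≥ 4 ÷ (27/973) = 3892/27.
5³ = 125 falls short of 3892/27 but 5⁴ = 625 reaches it, so n = 4.

4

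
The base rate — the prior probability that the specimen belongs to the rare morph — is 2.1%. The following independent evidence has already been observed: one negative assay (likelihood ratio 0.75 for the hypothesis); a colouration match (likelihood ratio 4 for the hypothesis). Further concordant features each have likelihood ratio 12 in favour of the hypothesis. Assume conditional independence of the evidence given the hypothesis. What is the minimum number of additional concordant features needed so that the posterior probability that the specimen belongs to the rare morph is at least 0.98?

3

Prior odds = 0.021/0.979 = 21/979.
Combined Bayes factor of the evidence already in hand = 0.75 × 4 = 3.
Odds after that evidence = (21/979) × 3 = 63/979.
Target odds = 0.98/0.02 = 49.
Need 12ⁿ ≥ 49 ÷ (63/979) = 6853/9.
12² = 144 falls short of 6853/9 but 12³ = 1728 reaches it, so n = 3.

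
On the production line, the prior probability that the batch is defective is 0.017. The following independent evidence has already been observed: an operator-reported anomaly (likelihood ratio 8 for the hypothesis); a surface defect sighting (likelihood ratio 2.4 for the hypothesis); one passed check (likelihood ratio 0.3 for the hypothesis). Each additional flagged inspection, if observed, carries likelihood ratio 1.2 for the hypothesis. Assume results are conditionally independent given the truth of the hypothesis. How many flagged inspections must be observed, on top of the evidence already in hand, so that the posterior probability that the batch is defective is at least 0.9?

Prior odds = 0.017/0.983 = 17/983.
Combined Bayes factor of the evidence already in hand = 8 × 2.4 × 0.3 = 5.76.
Odds after that evidence = (17/983) × 5.76 = 2448/24575.
Target odds = 0.9/0.1 = 9.
Need 1.2ⁿ ≥ 9 ÷ (2448/24575) = 24575/272.
1.2²⁴ ≈79.4968 falls short of 24575/272 but 1.2²⁵ ≈95.3962 reaches it, so n = 25.

25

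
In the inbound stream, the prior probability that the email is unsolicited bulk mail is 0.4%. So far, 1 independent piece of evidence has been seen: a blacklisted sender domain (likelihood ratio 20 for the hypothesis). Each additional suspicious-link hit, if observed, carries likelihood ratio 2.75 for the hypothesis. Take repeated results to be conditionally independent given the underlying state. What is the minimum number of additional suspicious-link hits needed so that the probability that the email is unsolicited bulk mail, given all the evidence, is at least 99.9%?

Prior odds = 0.004/0.996 = 1/249.
Bayes factor of the evidence already in hand = 20.
Odds after that evidence = (1/249) × 20 = 20/249.
Target odds = 0.999/0.001 = 999.
Need 2.75ⁿ ≥ 999 ÷ (20/249) = 12437.55.
2.75⁹ ≈8994.86 falls short of 12437.55 but 2.75¹⁰ ≈24735.9 reaches it, so n = 10.

10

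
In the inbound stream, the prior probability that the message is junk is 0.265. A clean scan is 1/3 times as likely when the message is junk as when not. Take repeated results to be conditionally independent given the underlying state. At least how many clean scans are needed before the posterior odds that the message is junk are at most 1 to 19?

2

Prior odds: 0.265 ÷ 0.735 = 53/147.
Likelihood ratio per clean scan = 1/3.
Target odds = 1/19.
Need (53/147) × (1/3)ⁿ ≤ 1/19, i.e. (1/3)ⁿ ≤ 147/1007.
(1/3)¹ = 1/3 is still above 147/1007 but (1/3)² = 1/9 is at or below it, so n = 2.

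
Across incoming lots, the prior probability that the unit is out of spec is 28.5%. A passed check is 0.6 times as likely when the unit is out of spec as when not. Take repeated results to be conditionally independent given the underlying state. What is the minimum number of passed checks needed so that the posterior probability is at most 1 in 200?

9

Prior odds: 0.285 ÷ 0.715 = 57/143.
Likelihood ratio per passed check = 0.6.
Target posterior odds = 0.005/0.995 = 1/199.
Require 0.6ⁿ ≤ 1/199 ÷ (57/143) = 143/11343.
0.6⁸ = 6561/390625 is still above 143/11343 but 0.6⁹ = 19683/1953125 is at or below it, so n = 9.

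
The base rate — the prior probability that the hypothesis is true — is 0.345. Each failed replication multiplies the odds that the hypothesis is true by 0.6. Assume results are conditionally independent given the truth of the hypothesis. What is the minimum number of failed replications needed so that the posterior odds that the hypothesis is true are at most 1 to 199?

10

Prior odds = 0.345/0.655 = 69/131.
Likelihood ratio per failed replication = 0.6.
Target odds = 1/199.
Need (69/131) × 0.6ⁿ ≤ 1/199, i.e. 0.6ⁿ ≤ 131/13731.
0.6⁹ = 19683/1953125 is still above 131/13731 but 0.6¹⁰ = 59049/9765625 is at or below it, so n = 10.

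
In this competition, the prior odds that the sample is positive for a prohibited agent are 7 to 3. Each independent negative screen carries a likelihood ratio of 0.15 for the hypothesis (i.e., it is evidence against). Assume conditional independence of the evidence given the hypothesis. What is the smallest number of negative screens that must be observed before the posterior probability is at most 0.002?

Prior odds = 7/3.
Likelihood ratio per negative screen = 0.15.
Target odds: 0.002 ÷ 0.998 = 1/499.
Require 0.15ⁿ ≤ 1/499 ÷ (7/3) = 3/3493.
0.15³ = 0.003375 is still above 3/3493 but 0.15⁴ = 81/160000 is at or below it, so n = 4.

4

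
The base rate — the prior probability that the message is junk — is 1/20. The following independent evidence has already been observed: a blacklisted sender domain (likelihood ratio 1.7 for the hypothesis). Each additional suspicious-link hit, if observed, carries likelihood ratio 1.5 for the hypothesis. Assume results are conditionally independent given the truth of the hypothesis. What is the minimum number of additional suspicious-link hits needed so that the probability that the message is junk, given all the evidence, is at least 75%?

9

Prior odds = 0.05/0.95 = 1/19.
Bayes factor of the evidence already in hand = 1.7.
Odds after that evidence = (1/19) × 1.7 = 17/190.
Target odds = 0.75/0.25 = 3.
Need 1.5ⁿ ≥ 3 ÷ (17/190) = 570/17.
1.5⁸ = 25.62890625 falls short of 570/17 but 1.5⁹ = 19683/512 reaches it, so n = 9.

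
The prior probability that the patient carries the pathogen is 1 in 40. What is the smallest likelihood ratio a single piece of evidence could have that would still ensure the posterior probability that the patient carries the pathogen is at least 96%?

936

Prior odds = 0.025/0.975 = 1/39.
Target odds = 0.96/0.04 = 24.
Required Bayes factor = 24 ÷ (1/39) = 936.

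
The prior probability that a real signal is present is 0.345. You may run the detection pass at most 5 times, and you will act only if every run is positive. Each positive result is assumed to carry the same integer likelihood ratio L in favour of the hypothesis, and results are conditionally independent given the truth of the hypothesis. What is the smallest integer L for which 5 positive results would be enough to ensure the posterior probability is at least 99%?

Prior odds = 0.345/0.655 = 69/131.
Target odds = 0.99/0.01 = 99.
Need L⁵ ≥ 99 ÷ (69/131) = 4323/23.
2⁵ = 32 < 4323/23 ≤ 243 = 3⁵, so L = 3.

3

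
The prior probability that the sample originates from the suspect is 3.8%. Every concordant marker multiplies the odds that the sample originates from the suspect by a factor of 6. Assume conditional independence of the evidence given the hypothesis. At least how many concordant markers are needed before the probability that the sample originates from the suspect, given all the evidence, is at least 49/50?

4

Prior odds: 0.038 ÷ 0.962 = 19/481.
Likelihood ratio per concordant marker = 6.
Target odds: 0.98 ÷ 0.02 = 49.
Require 6ⁿ ≥ 49 ÷ (19/481) = 23569/19.
6³ = 216 falls short of 23569/19 but 6⁴ = 1296 reaches it, so n = 4.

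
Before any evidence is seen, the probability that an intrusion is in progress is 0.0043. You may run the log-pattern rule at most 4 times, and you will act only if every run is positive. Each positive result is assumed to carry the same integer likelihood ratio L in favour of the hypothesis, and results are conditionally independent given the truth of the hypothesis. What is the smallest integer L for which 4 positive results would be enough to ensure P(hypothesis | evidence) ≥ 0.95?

Prior odds = 0.0043/0.9957 = 43/9957.
Target odds = 0.95/0.05 = 19.
Need L⁴ ≥ 19 ÷ (43/9957) = 189183/43.
8⁴ = 4096 < 189183/43 ≤ 6561 = 9⁴, so L = 9.

9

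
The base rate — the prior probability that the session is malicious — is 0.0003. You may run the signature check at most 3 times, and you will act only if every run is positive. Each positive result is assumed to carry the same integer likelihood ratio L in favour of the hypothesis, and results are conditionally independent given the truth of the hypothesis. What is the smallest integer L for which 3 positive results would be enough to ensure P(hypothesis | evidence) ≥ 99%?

Prior odds = 0.0003/0.9997 = 3/9997.
Target odds = 0.99/0.01 = 99.
Need L³ ≥ 99 ÷ (3/9997) = 329901.
69³ = 328509 < 329901 ≤ 343000 = 70³, so L = 70.

70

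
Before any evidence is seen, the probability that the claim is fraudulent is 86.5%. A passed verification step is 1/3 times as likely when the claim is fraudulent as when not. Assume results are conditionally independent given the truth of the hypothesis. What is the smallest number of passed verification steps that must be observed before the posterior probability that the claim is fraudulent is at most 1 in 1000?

8

Prior odds: 0.865 ÷ 0.135 = 173/27.
Likelihood ratio per passed verification step = 1/3.
Target odds: 0.001 ÷ 0.999 = 1/999.
Need (173/27) × (1/3)ⁿ ≤ 1/999, i.e. (1/3)ⁿ ≤ 1/6401.
(1/3)⁷ = 1/2187 is still above 1/6401 but (1/3)⁸ = 1/6561 is at or below it, so n = 8.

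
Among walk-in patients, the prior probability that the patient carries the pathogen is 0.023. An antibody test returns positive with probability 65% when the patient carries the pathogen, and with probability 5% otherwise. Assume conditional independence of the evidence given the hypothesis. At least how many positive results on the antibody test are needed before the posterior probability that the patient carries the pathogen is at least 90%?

3

Prior odds: 0.023 ÷ 0.977 = 23/977.
Likelihood ratio of a positive result = 0.65/0.05 = 13.
Target odds: 0.9 ÷ 0.1 = 9.
Need (23/977) × 13ⁿ ≥ 9, i.e. 13ⁿ ≥ 8793/23.
13² = 169 falls short of 8793/23 but 13³ = 2197 reaches it, so n = 3.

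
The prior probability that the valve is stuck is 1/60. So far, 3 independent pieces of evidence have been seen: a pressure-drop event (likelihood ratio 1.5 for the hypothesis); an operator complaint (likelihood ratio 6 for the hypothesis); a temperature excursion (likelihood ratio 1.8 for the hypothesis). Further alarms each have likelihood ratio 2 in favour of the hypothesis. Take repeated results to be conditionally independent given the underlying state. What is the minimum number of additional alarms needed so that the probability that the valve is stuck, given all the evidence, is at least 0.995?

10

Prior odds = (1/60)/(59/60) = 1/59.
Combined Bayes factor of the evidence already in hand = 1.5 × 6 × 1.8 = 16.2.
Odds after that evidence = (1/59) × 16.2 = 81/295.
Target odds = 0.995/0.005 = 199.
Need 2ⁿ ≥ 199 ÷ (81/295) = 58705/81.
2⁹ = 512 falls short of 58705/81 but 2¹⁰ = 1024 reaches it, so n = 10.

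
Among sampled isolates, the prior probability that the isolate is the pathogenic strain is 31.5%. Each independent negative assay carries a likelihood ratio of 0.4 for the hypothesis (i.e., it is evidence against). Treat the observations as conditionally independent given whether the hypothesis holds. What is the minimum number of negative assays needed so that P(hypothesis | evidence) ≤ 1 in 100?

Prior odds = 0.315/0.685 = 63/137.
Likelihood ratio per negative assay = 0.4.
Target posterior odds = 0.01/0.99 = 1/99.
Require 0.4ⁿ ≤ 1/99 ÷ (63/137) = 137/6237.
0.4⁴ = 0.0256 is still above 137/6237 but 0.4⁵ = 0.01024 is at or below it, so n = 5.

5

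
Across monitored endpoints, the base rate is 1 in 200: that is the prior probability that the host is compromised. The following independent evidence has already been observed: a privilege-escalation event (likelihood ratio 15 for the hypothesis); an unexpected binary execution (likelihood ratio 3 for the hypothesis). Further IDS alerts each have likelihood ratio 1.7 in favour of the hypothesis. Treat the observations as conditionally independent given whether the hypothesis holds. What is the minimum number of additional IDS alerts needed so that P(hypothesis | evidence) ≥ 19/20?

Prior odds = 0.005/0.995 = 1/199.
Combined Bayes factor of the evidence already in hand = 15 × 3 = 45.
Odds after that evidence = (1/199) × 45 = 45/199.
Target odds = 0.95/0.05 = 19.
Need 1.7ⁿ ≥ 19 ÷ (45/199) = 3781/45.
1.7⁸ ≈69.7576 falls short of 3781/45 but 1.7⁹ ≈118.588 reaches it, so n = 9.

9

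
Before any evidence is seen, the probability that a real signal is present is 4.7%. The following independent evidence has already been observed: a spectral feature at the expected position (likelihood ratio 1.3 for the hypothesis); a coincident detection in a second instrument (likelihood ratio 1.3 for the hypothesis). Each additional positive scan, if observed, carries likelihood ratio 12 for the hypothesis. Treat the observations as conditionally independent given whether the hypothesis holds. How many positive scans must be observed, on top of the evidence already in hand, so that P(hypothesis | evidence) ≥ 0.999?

4

Prior odds = 0.047/0.953 = 47/953.
Combined Bayes factor of the evidence already in hand = 1.3 × 1.3 = 1.69.
Odds after that evidence = (47/953) × 1.69 = 7943/95300.
Target odds = 0.999/0.001 = 999.
Need 12ⁿ ≥ 999 ÷ (7943/95300) = 95204700/7943.
12³ = 1728 falls short of 95204700/7943 but 12⁴ = 20736 reaches it, so n = 4.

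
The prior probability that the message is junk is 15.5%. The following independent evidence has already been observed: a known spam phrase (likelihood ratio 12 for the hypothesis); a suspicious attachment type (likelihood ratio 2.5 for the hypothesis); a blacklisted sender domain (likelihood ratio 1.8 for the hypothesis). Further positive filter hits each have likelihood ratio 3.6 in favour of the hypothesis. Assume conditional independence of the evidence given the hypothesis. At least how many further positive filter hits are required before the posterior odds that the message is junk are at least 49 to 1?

2

Prior odds = 0.155/0.845 = 31/169.
Combined Bayes factor of the evidence already in hand = 12 × 2.5 × 1.8 = 54.
Odds after that evidence = (31/169) × 54 = 1674/169.
Target odds = 49.
Need 3.6ⁿ ≥ 49 ÷ (1674/169) = 8281/1674.
3.6¹ = 3.6 falls short of 8281/1674 but 3.6² = 12.96 reaches it, so n = 2.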